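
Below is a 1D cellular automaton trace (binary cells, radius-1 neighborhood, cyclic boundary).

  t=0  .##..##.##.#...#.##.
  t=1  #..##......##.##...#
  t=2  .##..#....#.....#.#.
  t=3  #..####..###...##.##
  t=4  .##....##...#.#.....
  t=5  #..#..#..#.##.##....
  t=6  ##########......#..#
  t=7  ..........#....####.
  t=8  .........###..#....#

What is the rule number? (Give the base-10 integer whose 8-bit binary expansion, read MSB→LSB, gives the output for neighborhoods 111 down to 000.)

  [7] ### => .  t=3,i=4
  [6] ##. => .  t=0,i=2
  [5] #.# => .  t=0,i=7
  [4] #.. => #  t=0,i=3
  [3] .## => .  t=0,i=1
  [2] .#. => #  t=0,i=11
  [1] ..# => #  t=0,i=0
  [0] ... => .  t=0,i=13
  bits 00010110 = 22

22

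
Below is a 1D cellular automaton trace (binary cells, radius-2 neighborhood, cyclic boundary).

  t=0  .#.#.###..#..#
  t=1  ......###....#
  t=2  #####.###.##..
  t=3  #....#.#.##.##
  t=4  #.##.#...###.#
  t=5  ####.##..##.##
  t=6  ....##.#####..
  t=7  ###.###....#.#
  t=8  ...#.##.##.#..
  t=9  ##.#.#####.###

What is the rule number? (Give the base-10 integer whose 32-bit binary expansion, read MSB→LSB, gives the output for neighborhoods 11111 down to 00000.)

442065379

  nb #####: next=.  (t=2,i=2, bit31=0)
  nb ####.: next=.  (t=2,i=3, bit30=0)
  nb ###.#: next=.  (t=2,i=4, bit29=0)
  nb ###..: next=#  (t=0,i=7, bit28=1)
  nb ##.##: next=#  (t=2,i=5, bit27=1)
  nb ##.#.: next=.  (t=4,i=4, bit26=0)
  nb ##..#: next=#  (t=0,i=8, bit25=1)
  nb ##...: next=.  (t=1,i=9, bit24=0)
  nb #.###: next=.  (t=0,i=5, bit23=0)
  nb #.##.: next=#  (t=2,i=10, bit22=1)
  nb #.#.#: next=.  (t=0,i=1, bit21=0)
  nb #.#..: next=#  (t=4,i=5, bit20=1)
  nb #..##: next=#  (t=2,i=13, bit19=1)
  nb #..#.: next=.  (t=0,i=9, bit18=0)
  nb #...#: next=.  (t=4,i=7, bit17=0)
  nb #....: next=#  (t=1,i=1, bit16=1)
  nb .####: next=.  (t=2,i=1, bit15=0)
  nb .###.: next=#  (t=0,i=6, bit14=1)
  nb .##.#: next=#  (t=3,i=10, bit13=1)
  nb .##..: next=.  (t=2,i=11, bit12=0)
  nb .#.##: next=.  (t=0,i=4, bit11=0)
  nb .#.#.: next=.  (t=0,i=0, bit10=0)
  nb .#..#: next=.  (t=0,i=11, bit9=0)
  nb .#...: next=#  (t=1,i=0, bit8=1)
  nb ..###: next=#  (t=1,i=6, bit7=1)
  nb ..##.: next=#  (t=5,i=9, bit6=1)
  nb ..#.#: next=#  (t=0,i=13, bit5=1)
  nb ..#..: next=.  (t=0,i=10, bit4=0)
  nb ...##: next=.  (t=1,i=5, bit3=0)
  nb ...#.: next=.  (t=1,i=12, bit2=0)
  nb ....#: next=#  (t=1,i=4, bit1=1)
  nb .....: next=#  (t=1,i=2, bit0=1)
  bits 00011010010110010110000111100011 = 442065379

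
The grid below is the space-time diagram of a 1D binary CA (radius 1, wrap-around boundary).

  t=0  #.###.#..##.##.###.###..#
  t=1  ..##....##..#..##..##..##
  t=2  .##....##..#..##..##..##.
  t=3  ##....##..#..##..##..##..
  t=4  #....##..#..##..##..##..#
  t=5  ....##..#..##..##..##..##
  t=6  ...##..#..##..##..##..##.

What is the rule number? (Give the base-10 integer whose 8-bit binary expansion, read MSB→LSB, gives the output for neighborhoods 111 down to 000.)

138

  nb ###: next=#  (t=0,i=3, bit7=1)
  nb ##.: next=.  (t=0,i=0, bit6=0)
  nb #.#: next=.  (t=0,i=1, bit5=0)
  nb #..: next=.  (t=0,i=7, bit4=0)
  nb .##: next=#  (t=0,i=2, bit3=1)
  nb .#.: next=.  (t=0,i=6, bit2=0)
  nb ..#: next=#  (t=0,i=8, bit1=1)
  nb ...: next=.  (t=1,i=5, bit0=0)
  bits 10001010 = 138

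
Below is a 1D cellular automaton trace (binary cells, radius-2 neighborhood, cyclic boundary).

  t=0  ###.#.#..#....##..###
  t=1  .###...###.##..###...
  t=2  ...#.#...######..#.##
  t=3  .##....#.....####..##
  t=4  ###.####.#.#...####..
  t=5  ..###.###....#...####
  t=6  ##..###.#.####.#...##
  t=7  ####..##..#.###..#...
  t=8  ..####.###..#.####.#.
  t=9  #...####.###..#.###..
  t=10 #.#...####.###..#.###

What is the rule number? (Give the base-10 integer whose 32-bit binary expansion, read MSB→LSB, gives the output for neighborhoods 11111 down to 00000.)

2127499798

  #####|.  b31=0 t=0,i=0
  ####.|#  b30=1 t=0,i=1
  ###.#|#  b29=1 t=0,i=2
  ###..|#  b28=1 t=1,i=3
  ##.##|#  b27=1 t=1,i=10
  ##.#.|#  b26=1 t=0,i=3
  ##..#|#  b25=1 t=0,i=16
  ##...|.  b24=0 t=1,i=4
  #.###|#  b23=1 t=4,i=4
  #.##.|#  b22=1 t=1,i=11
  #.#.#|.  b21=0 t=0,i=4
  #.#..|.  b20=0 t=0,i=6
  #..##|#  b19=1 t=0,i=17
  #..#.|#  b18=1 t=0,i=8
  #...#|#  b17=1 t=1,i=5
  #....|#  b16=1 t=0,i=11
  .####|.  b15=0 t=0,i=19
  .###.|.  b14=0 t=1,i=2
  .##.#|.  b13=0 t=3,i=20
  .##..|#  b12=1 t=0,i=15
  .#.##|.  b11=0 t=2,i=18
  .#.#.|.  b10=0 t=0,i=5
  .#..#|#  b9=1 t=0,i=7
  .#...|.  b8=0 t=0,i=10
  ..###|.  b7=0 t=0,i=18
  ..##.|.  b6=0 t=0,i=14
  ..#.#|.  b5=0 t=2,i=3
  ..#..|#  b4=1 t=0,i=9
  ...##|.  b3=0 t=0,i=13
  ...#.|#  b2=1 t=2,i=2
  ....#|#  b1=1 t=0,i=12
  .....|.  b0=0 t=3,i=10
  bits 01111110110011110001001000010110 = 2127499798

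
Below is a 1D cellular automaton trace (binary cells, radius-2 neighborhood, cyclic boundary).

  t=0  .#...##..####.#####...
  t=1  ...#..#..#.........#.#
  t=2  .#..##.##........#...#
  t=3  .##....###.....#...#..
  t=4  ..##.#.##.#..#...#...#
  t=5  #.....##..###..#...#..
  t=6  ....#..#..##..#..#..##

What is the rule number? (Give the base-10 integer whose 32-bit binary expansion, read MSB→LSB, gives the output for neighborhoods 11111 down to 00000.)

  [31] ##### => .  t=0,i=16
  [30] ####. => .  t=0,i=11
  [29] ###.# => .  t=0,i=12
  [28] ###.. => .  t=0,i=18
  [27] ##.## => .  t=0,i=13
  [26] ##.#. => .  t=4,i=4
  [25] ##..# => .  t=0,i=7
  [24] ##... => #  t=0,i=19
  [23] #.### => .  t=0,i=14
  [22] #.##. => #  t=2,i=7
  [21] #.#.# => .  t=4,i=5
  [20] #.#.. => #  t=1,i=21
  [19] #..## => .  t=0,i=8
  [18] #..#. => #  t=1,i=5
  [17] #...# => #  t=0,i=3
  [16] #.... => .  t=0,i=20
  [15] .#### => .  t=0,i=10
  [14] .###. => #  t=3,i=8
  [13] .##.# => .  t=2,i=5
  [12] .##.. => #  t=0,i=6
  [11] .#.## => #  t=4,i=6
  [10] .#.#. => .  t=1,i=20
  [9] .#..# => #  t=1,i=4
  [8] .#... => .  t=0,i=2
  [7] ..### => #  t=0,i=9
  [6] ..##. => .  t=0,i=5
  [5] ..#.# => .  t=1,i=19
  [4] ..#.. => .  t=0,i=1
  [3] ...## => .  t=0,i=4
  [2] ...#. => .  t=0,i=0
  [1] ....# => #  t=0,i=21
  [0] ..... => .  t=1,i=12
  bits 00000001010101100101101010000010 = 22436482

22436482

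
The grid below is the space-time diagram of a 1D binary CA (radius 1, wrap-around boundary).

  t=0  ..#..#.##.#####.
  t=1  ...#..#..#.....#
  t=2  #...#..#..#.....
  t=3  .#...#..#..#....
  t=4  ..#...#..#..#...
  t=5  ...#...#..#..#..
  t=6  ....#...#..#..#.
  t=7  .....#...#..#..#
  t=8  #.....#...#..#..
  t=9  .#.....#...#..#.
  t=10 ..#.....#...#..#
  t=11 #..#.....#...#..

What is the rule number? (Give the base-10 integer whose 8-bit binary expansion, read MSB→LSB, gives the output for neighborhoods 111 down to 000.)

  [7] ### => .  t=0,i=11
  [6] ##. => .  t=0,i=8
  [5] #.# => #  t=0,i=6
  [4] #.. => #  t=0,i=3
  [3] .## => .  t=0,i=7
  [2] .#. => .  t=0,i=2
  [1] ..# => .  t=0,i=1
  [0] ... => .  t=0,i=0
  bits 00110000 = 48

48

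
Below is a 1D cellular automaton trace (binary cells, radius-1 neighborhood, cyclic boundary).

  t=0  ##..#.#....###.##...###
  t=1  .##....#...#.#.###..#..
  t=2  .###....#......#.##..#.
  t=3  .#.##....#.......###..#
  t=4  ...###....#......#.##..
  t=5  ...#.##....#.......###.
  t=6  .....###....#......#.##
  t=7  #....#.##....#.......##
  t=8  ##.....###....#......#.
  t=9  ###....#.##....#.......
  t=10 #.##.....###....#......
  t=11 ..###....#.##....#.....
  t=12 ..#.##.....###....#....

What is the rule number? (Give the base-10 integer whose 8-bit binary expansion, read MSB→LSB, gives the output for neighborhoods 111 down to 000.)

  [7] ### => .  t=0,i=0
  [6] ##. => #  t=0,i=1
  [5] #.# => .  t=0,i=5
  [4] #.. => #  t=0,i=2
  [3] .## => #  t=0,i=11
  [2] .#. => .  t=0,i=4
  [1] ..# => .  t=0,i=3
  [0] ... => .  t=0,i=8
  bits 01011000 = 88

88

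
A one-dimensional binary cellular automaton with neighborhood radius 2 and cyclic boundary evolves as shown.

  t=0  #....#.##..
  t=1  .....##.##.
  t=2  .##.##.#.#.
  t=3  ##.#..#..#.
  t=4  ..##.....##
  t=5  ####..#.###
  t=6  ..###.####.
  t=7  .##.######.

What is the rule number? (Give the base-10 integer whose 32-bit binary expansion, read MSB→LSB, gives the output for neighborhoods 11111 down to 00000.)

2123929833

  nb #####: next=.  (t=5,i=0, bit31=0)
  nb ####.: next=#  (t=5,i=2, bit30=1)
  nb ###.#: next=#  (t=6,i=4, bit29=1)
  nb ###..: next=#  (t=5,i=3, bit28=1)
  nb ##.##: next=#  (t=1,i=7, bit27=1)
  nb ##.#.: next=#  (t=2,i=6, bit26=1)
  nb ##..#: next=#  (t=0,i=9, bit25=1)
  nb ##...: next=.  (t=1,i=10, bit24=0)
  nb #.###: next=#  (t=5,i=8, bit23=1)
  nb #.##.: next=.  (t=0,i=7, bit22=0)
  nb #.#.#: next=.  (t=2,i=7, bit21=0)
  nb #.#..: next=#  (t=2,i=9, bit20=1)
  nb #..##: next=#  (t=2,i=0, bit19=1)
  nb #..#.: next=.  (t=0,i=10, bit18=0)
  nb #...#: next=.  (t=6,i=0, bit17=0)
  nb #....: next=.  (t=0,i=2, bit16=0)
  nb .####: next=#  (t=5,i=9, bit15=1)
  nb .###.: next=.  (t=6,i=3, bit14=0)
  nb .##.#: next=.  (t=1,i=6, bit13=0)
  nb .##..: next=#  (t=0,i=8, bit12=1)
  nb .#.##: next=#  (t=0,i=6, bit11=1)
  nb .#.#.: next=.  (t=2,i=8, bit10=0)
  nb .#..#: next=.  (t=2,i=10, bit9=0)
  nb .#...: next=.  (t=0,i=1, bit8=0)
  nb ..###: next=#  (t=6,i=2, bit7=1)
  nb ..##.: next=#  (t=1,i=5, bit6=1)
  nb ..#.#: next=#  (t=0,i=5, bit5=1)
  nb ..#..: next=.  (t=0,i=0, bit4=0)
  nb ...##: next=#  (t=1,i=4, bit3=1)
  nb ...#.: next=.  (t=0,i=4, bit2=0)
  nb ....#: next=.  (t=0,i=3, bit1=0)
  nb .....: next=#  (t=1,i=1, bit0=1)
  bits 01111110100110001001100011101001 = 2123929833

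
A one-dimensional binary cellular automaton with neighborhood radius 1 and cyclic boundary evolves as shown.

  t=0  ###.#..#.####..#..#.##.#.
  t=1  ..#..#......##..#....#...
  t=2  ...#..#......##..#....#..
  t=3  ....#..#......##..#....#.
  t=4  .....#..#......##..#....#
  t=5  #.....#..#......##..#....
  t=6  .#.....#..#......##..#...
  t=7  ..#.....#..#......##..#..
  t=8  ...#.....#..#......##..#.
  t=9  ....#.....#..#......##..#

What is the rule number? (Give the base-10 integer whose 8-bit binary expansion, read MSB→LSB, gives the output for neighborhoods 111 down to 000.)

80

  nb ###: next=.  (t=0,i=1, bit7=0)
  nb ##.: next=#  (t=0,i=2, bit6=1)
  nb #.#: next=.  (t=0,i=3, bit5=0)
  nb #..: next=#  (t=0,i=5, bit4=1)
  nb .##: next=.  (t=0,i=0, bit3=0)
  nb .#.: next=.  (t=0,i=4, bit2=0)
  nb ..#: next=.  (t=0,i=6, bit1=0)
  nb ...: next=.  (t=1,i=0, bit0=0)
  bits 01010000 = 80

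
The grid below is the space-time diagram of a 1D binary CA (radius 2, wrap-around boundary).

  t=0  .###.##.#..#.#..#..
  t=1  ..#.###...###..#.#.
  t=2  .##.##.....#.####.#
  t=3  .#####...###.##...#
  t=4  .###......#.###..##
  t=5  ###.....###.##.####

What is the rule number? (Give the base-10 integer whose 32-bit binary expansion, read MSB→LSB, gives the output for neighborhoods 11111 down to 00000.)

2330785126

  #####|#  b31=1 t=3,i=3
  ####.|.  b30=0 t=2,i=15
  ###.#|.  b29=0 t=0,i=3
  ###..|.  b28=0 t=1,i=6
  ##.##|#  b27=1 t=0,i=4
  ##.#.|.  b26=0 t=0,i=7
  ##..#|#  b25=1 t=1,i=13
  ##...|.  b24=0 t=1,i=7
  #.###|#  b23=1 t=1,i=4
  #.##.|#  b22=1 t=0,i=5
  #.#.#|#  b21=1 t=2,i=18
  #.#..|.  b20=0 t=0,i=8
  #..##|#  b19=1 t=4,i=16
  #..#.|#  b18=1 t=0,i=10
  #...#|.  b17=0 t=0,i=18
  #....|.  b16=0 t=2,i=7
  .####|#  b15=1 t=2,i=14
  .###.|#  b14=1 t=0,i=2
  .##.#|#  b13=1 t=0,i=6
  .##..|#  b12=1 t=2,i=5
  .#.##|.  b11=0 t=1,i=3
  .#.#.|#  b10=1 t=0,i=12
  .#..#|.  b9=0 t=0,i=9
  .#...|#  b8=1 t=0,i=17
  ..###|.  b7=0 t=0,i=1
  ..##.|#  b6=1 t=4,i=17
  ..#.#|#  b5=1 t=0,i=11
  ..#..|.  b4=0 t=0,i=16
  ...##|.  b3=0 t=0,i=0
  ...#.|#  b2=1 t=1,i=1
  ....#|#  b1=1 t=2,i=9
  .....|.  b0=0 t=2,i=8
  bits 10001010111011001111010101100110 = 2330785126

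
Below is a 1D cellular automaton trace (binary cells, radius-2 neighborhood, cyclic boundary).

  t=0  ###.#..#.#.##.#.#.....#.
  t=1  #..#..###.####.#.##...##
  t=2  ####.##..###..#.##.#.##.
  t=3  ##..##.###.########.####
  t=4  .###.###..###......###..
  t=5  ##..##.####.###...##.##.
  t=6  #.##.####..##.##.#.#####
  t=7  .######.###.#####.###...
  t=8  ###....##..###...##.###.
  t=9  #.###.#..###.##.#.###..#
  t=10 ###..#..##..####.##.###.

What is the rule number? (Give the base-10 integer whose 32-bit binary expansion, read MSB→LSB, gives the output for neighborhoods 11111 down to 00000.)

533573048

  [31] ##### => .  t=3,i=13
  [30] ####. => .  t=1,i=12
  [29] ###.# => .  t=0,i=2
  [28] ###.. => #  t=1,i=0
  [27] ##.## => #  t=1,i=9
  [26] ##.#. => #  t=0,i=3
  [25] ##..# => #  t=1,i=1
  [24] ##... => #  t=1,i=19
  [23] #.### => #  t=0,i=0
  [22] #.##. => #  t=0,i=11
  [21] #.#.# => .  t=0,i=9
  [20] #.#.. => .  t=0,i=4
  [19] #..## => #  t=1,i=5
  [18] #..#. => #  t=0,i=6
  [17] #...# => .  t=1,i=20
  [16] #.... => #  t=0,i=18
  [15] .#### => #  t=1,i=11
  [14] .###. => .  t=0,i=1
  [13] .##.# => #  t=0,i=12
  [12] .##.. => .  t=1,i=18
  [11] .#.## => #  t=0,i=10
  [10] .#.#. => #  t=0,i=8
  [9] .#..# => .  t=0,i=5
  [8] .#... => #  t=0,i=17
  [7] ..### => #  t=1,i=6
  [6] ..##. => .  t=3,i=4
  [5] ..#.# => #  t=0,i=7
  [4] ..#.. => #  t=1,i=3
  [3] ...## => #  t=1,i=21
  [2] ...#. => .  t=0,i=21
  [1] ....# => .  t=0,i=20
  [0] ..... => .  t=0,i=19
  bits 00011111110011011010110110111000 = 533573048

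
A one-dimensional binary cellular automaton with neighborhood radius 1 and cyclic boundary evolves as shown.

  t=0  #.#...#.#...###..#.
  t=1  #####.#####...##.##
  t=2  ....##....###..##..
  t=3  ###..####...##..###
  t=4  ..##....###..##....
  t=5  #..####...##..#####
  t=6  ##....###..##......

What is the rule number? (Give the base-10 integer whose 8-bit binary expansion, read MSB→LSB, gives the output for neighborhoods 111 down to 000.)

  ###|.  b7=0 t=0,i=13
  ##.|#  b6=1 t=0,i=14
  #.#|#  b5=1 t=0,i=1
  #..|#  b4=1 t=0,i=3
  .##|.  b3=0 t=0,i=12
  .#.|#  b2=1 t=0,i=0
  ..#|.  b1=0 t=0,i=5
  ...|#  b0=1 t=0,i=4
  bits 01110101 = 117

117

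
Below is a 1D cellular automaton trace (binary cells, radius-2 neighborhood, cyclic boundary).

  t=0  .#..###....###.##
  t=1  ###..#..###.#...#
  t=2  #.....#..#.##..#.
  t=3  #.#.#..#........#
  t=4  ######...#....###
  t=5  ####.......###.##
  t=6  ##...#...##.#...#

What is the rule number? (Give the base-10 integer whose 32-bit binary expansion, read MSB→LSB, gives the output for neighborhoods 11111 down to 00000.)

  #####|#  b31=1 t=4,i=0
  ####.|.  b30=0 t=1,i=1
  ###.#|.  b29=0 t=0,i=13
  ###..|.  b28=0 t=0,i=6
  ##.##|.  b27=0 t=0,i=14
  ##.#.|#  b26=1 t=0,i=0
  ##..#|.  b25=0 t=1,i=3
  ##...|.  b24=0 t=0,i=7
  #.###|.  b23=0 t=5,i=15
  #.##.|.  b22=0 t=0,i=15
  #.#.#|#  b21=1 t=3,i=2
  #.#..|#  b20=1 t=0,i=1
  #..##|.  b19=0 t=0,i=3
  #..#.|.  b18=0 t=1,i=4
  #...#|.  b17=0 t=1,i=14
  #....|#  b16=1 t=0,i=8
  .####|#  b15=1 t=1,i=0
  .###.|#  b14=1 t=0,i=5
  .##.#|#  b13=1 t=0,i=16
  .##..|.  b12=0 t=2,i=12
  .#.##|.  b11=0 t=2,i=10
  .#.#.|#  b10=1 t=2,i=16
  .#..#|#  b9=1 t=0,i=2
  .#...|.  b8=0 t=1,i=13
  ..###|.  b7=0 t=0,i=4
  ..##.|#  b6=1 t=3,i=16
  ..#.#|.  b5=0 t=2,i=9
  ..#..|.  b4=0 t=1,i=5
  ...##|#  b3=1 t=0,i=10
  ...#.|.  b2=0 t=2,i=5
  ....#|#  b1=1 t=0,i=9
  .....|.  b0=0 t=2,i=3
  bits 10000100001100011110011001001010 = 2217862730

2217862730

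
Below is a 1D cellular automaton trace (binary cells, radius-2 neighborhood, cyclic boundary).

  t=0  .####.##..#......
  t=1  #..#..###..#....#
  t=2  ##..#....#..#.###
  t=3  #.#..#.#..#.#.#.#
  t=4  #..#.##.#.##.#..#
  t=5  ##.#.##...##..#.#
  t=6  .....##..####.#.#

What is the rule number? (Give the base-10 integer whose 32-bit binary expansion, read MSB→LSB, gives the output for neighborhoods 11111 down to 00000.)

3267377002

  ##### -> #   bit 31 = 1  t=2,i=16
  ####. -> #   bit 30 = 1  t=0,i=3
  ###.# -> .   bit 29 = 0  t=0,i=4
  ###.. -> .   bit 28 = 0  t=1,i=8
  ##.## -> .   bit 27 = 0  t=0,i=5
  ##.#. -> .   bit 26 = 0  t=3,i=1
  ##..# -> #   bit 25 = 1  t=0,i=8
  ##... -> .   bit 24 = 0  t=5,i=7
  #.### -> #   bit 23 = 1  t=2,i=14
  #.##. -> #   bit 22 = 1  t=0,i=6
  #.#.# -> .   bit 21 = 0  t=3,i=12
  #.#.. -> .   bit 20 = 0  t=3,i=2
  #..## -> .   bit 19 = 0  t=1,i=5
  #..#. -> .   bit 18 = 0  t=0,i=9
  #...# -> .   bit 17 = 0  t=5,i=8
  #.... -> .   bit 16 = 0  t=0,i=12
  .#### -> .   bit 15 = 0  t=0,i=2
  .###. -> .   bit 14 = 0  t=1,i=7
  .##.# -> #   bit 13 = 1  t=3,i=0
  .##.. -> #   bit 12 = 1  t=0,i=7
  .#.## -> .   bit 11 = 0  t=2,i=13
  .#.#. -> #   bit 10 = 1  t=3,i=6
  .#..# -> #   bit 9 = 1  t=1,i=4
  .#... -> #   bit 8 = 1  t=0,i=11
  ..### -> .   bit 7 = 0  t=0,i=1
  ..##. -> #   bit 6 = 1  t=1,i=16
  ..#.# -> #   bit 5 = 1  t=2,i=12
  ..#.. -> .   bit 4 = 0  t=0,i=10
  ...## -> #   bit 3 = 1  t=0,i=0
  ...#. -> .   bit 2 = 0  t=2,i=8
  ....# -> #   bit 1 = 1  t=0,i=16
  ..... -> .   bit 0 = 0  t=0,i=13
  bits 11000010110000000011011101101010 = 3267377002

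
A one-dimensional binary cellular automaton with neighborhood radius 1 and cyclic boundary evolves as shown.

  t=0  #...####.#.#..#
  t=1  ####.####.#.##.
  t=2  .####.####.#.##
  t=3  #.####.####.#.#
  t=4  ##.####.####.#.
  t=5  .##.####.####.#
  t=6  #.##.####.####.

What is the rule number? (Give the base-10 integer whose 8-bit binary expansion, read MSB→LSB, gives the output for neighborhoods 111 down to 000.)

243

  ### -> #   bit 7 = 1  t=0,i=5
  ##. -> #   bit 6 = 1  t=0,i=0
  #.# -> #   bit 5 = 1  t=0,i=8
  #.. -> #   bit 4 = 1  t=0,i=1
  .## -> .   bit 3 = 0  t=0,i=4
  .#. -> .   bit 2 = 0  t=0,i=9
  ..# -> #   bit 1 = 1  t=0,i=3
  ... -> #   bit 0 = 1  t=0,i=2
  bits 11110011 = 243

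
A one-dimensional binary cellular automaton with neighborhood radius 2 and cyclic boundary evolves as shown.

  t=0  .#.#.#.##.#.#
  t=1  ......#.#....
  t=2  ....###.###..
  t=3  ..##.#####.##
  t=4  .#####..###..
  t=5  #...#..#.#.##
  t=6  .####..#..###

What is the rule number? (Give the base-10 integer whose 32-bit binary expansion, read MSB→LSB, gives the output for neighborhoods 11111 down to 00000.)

  ##### -> .   bit 31 = 0  t=3,i=7
  ####. -> #   bit 30 = 1  t=3,i=8
  ###.# -> #   bit 29 = 1  t=2,i=6
  ###.. -> .   bit 28 = 0  t=2,i=10
  ##.## -> #   bit 27 = 1  t=2,i=7
  ##.#. -> .   bit 26 = 0  t=0,i=9
  ##..# -> .   bit 25 = 0  t=3,i=0
  ##... -> #   bit 24 = 1  t=2,i=11
  #.### -> #   bit 23 = 1  t=2,i=8
  #.##. -> .   bit 22 = 0  t=0,i=7
  #.#.# -> .   bit 21 = 0  t=0,i=1
  #.#.. -> #   bit 20 = 1  t=1,i=8
  #..## -> #   bit 19 = 1  t=3,i=1
  #..#. -> .   bit 18 = 0  t=5,i=6
  #...# -> #   bit 17 = 1  t=4,i=12
  #.... -> #   bit 16 = 1  t=1,i=10
  .#### -> .   bit 15 = 0  t=3,i=6
  .###. -> #   bit 14 = 1  t=2,i=5
  .##.# -> #   bit 13 = 1  t=0,i=8
  .##.. -> .   bit 12 = 0  t=3,i=12
  .#.## -> #   bit 11 = 1  t=0,i=6
  .#.#. -> .   bit 10 = 0  t=0,i=0
  .#..# -> .   bit 9 = 0  t=5,i=5
  .#... -> #   bit 8 = 1  t=1,i=9
  ..### -> .   bit 7 = 0  t=2,i=4
  ..##. -> #   bit 6 = 1  t=3,i=2
  ..#.# -> #   bit 5 = 1  t=1,i=6
  ..#.. -> #   bit 4 = 1  t=5,i=4
  ...## -> #   bit 3 = 1  t=2,i=3
  ...#. -> #   bit 2 = 1  t=1,i=5
  ....# -> #   bit 1 = 1  t=1,i=4
  ..... -> .   bit 0 = 0  t=1,i=0
  bits 01101001100110110110100101111110 = 1771792766

1771792766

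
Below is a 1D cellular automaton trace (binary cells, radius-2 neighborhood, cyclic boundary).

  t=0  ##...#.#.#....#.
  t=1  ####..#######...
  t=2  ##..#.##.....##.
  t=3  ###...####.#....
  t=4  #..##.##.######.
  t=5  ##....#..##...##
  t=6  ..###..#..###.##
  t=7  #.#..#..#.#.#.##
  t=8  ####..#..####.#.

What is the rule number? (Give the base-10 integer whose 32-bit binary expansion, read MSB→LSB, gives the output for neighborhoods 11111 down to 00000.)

670275458

  nb #####: next=.  (t=1,i=8, bit31=0)
  nb ####.: next=.  (t=1,i=2, bit30=0)
  nb ###.#: next=#  (t=3,i=9, bit29=1)
  nb ###..: next=.  (t=1,i=3, bit28=0)
  nb ##.##: next=.  (t=2,i=15, bit27=0)
  nb ##.#.: next=#  (t=3,i=10, bit26=1)
  nb ##..#: next=#  (t=1,i=4, bit25=1)
  nb ##...: next=#  (t=0,i=2, bit24=1)
  nb #.###: next=#  (t=4,i=9, bit23=1)
  nb #.##.: next=#  (t=0,i=0, bit22=1)
  nb #.#.#: next=#  (t=0,i=7, bit21=1)
  nb #.#..: next=#  (t=0,i=9, bit20=1)
  nb #..##: next=.  (t=1,i=5, bit19=0)
  nb #..#.: next=.  (t=2,i=3, bit18=0)
  nb #...#: next=#  (t=0,i=3, bit17=1)
  nb #....: next=#  (t=0,i=11, bit16=1)
  nb .####: next=#  (t=1,i=1, bit15=1)
  nb .###.: next=.  (t=3,i=1, bit14=0)
  nb .##.#: next=.  (t=2,i=14, bit13=0)
  nb .##..: next=#  (t=0,i=1, bit12=1)
  nb .#.##: next=.  (t=0,i=15, bit11=0)
  nb .#.#.: next=#  (t=0,i=6, bit10=1)
  nb .#..#: next=#  (t=4,i=1, bit9=1)
  nb .#...: next=#  (t=0,i=10, bit8=1)
  nb ..###: next=#  (t=1,i=0, bit7=1)
  nb ..##.: next=.  (t=2,i=13, bit6=0)
  nb ..#.#: next=.  (t=0,i=5, bit5=0)
  nb ..#..: next=.  (t=5,i=6, bit4=0)
  nb ...##: next=.  (t=1,i=15, bit3=0)
  nb ...#.: next=.  (t=0,i=4, bit2=0)
  nb ....#: next=#  (t=0,i=12, bit1=1)
  nb .....: next=.  (t=2,i=10, bit0=0)
  bits 00100111111100111001011110000010 = 670275458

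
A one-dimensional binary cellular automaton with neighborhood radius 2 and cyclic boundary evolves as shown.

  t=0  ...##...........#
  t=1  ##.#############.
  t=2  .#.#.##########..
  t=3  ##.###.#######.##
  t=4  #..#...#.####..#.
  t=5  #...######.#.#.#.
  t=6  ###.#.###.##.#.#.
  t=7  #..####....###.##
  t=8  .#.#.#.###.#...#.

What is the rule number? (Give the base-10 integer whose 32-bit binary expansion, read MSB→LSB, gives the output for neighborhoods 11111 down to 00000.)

  ##### -> #   bit 31 = 1  t=1,i=5
  ####. -> #   bit 30 = 1  t=1,i=14
  ###.# -> .   bit 29 = 0  t=1,i=15
  ###.. -> .   bit 28 = 0  t=2,i=14
  ##.## -> .   bit 27 = 0  t=1,i=2
  ##.#. -> #   bit 26 = 1  t=5,i=10
  ##..# -> #   bit 25 = 1  t=4,i=13
  ##... -> #   bit 24 = 1  t=0,i=5
  #.### -> #   bit 23 = 1  t=1,i=3
  #.##. -> .   bit 22 = 0  t=1,i=0
  #.#.# -> #   bit 21 = 1  t=2,i=3
  #.#.. -> #   bit 20 = 1  t=4,i=0
  #..## -> .   bit 19 = 0  t=7,i=2
  #..#. -> .   bit 18 = 0  t=4,i=2
  #...# -> #   bit 17 = 1  t=0,i=1
  #.... -> #   bit 16 = 1  t=0,i=6
  .#### -> .   bit 15 = 0  t=1,i=4
  .###. -> .   bit 14 = 0  t=3,i=4
  .##.# -> #   bit 13 = 1  t=1,i=1
  .##.. -> #   bit 12 = 1  t=0,i=4
  .#.## -> #   bit 11 = 1  t=2,i=4
  .#.#. -> .   bit 10 = 0  t=2,i=2
  .#..# -> .   bit 9 = 0  t=4,i=1
  .#... -> #   bit 8 = 1  t=0,i=0
  ..### -> #   bit 7 = 1  t=5,i=4
  ..##. -> #   bit 6 = 1  t=0,i=3
  ..#.# -> #   bit 5 = 1  t=2,i=1
  ..#.. -> .   bit 4 = 0  t=0,i=16
  ...## -> .   bit 3 = 0  t=0,i=2
  ...#. -> #   bit 2 = 1  t=0,i=15
  ....# -> #   bit 1 = 1  t=0,i=14
  ..... -> #   bit 0 = 1  t=0,i=7
  bits 11000111101100110011100111100111 = 3350411751

3350411751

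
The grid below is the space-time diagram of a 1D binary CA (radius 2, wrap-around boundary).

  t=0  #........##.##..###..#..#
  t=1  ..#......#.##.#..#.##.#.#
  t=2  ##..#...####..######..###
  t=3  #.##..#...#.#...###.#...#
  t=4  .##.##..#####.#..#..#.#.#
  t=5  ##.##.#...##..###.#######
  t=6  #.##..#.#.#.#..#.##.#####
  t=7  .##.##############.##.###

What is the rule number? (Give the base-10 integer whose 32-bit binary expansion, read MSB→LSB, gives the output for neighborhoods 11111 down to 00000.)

  [31] ##### => #  t=2,i=16
  [30] ####. => #  t=2,i=0
  [29] ###.# => .  t=3,i=18
  [28] ###.. => .  t=0,i=18
  [27] ##.## => #  t=0,i=11
  [26] ##.#. => .  t=1,i=13
  [25] ##..# => #  t=0,i=14
  [24] ##... => .  t=0,i=1
  [23] #.### => #  t=5,i=18
  [22] #.##. => #  t=0,i=12
  [21] #.#.# => #  t=1,i=22
  [20] #.#.. => #  t=1,i=14
  [19] #..## => .  t=0,i=15
  [18] #..#. => #  t=0,i=20
  [17] #...# => #  t=2,i=6
  [16] #.... => #  t=0,i=2
  [15] .#### => .  t=2,i=9
  [14] .###. => #  t=0,i=17
  [13] .##.# => .  t=0,i=10
  [12] .##.. => .  t=0,i=0
  [11] .#.## => #  t=1,i=10
  [10] .#.#. => #  t=1,i=23
  [9] .#..# => #  t=0,i=22
  [8] .#... => .  t=1,i=3
  [7] ..### => .  t=0,i=16
  [6] ..##. => #  t=0,i=9
  [5] ..#.# => #  t=1,i=9
  [4] ..#.. => .  t=0,i=21
  [3] ...## => .  t=0,i=8
  [2] ...#. => #  t=1,i=8
  [1] ....# => .  t=0,i=7
  [0] ..... => .  t=0,i=3
  bits 11001010111101110100111001100100 = 3405205092

3405205092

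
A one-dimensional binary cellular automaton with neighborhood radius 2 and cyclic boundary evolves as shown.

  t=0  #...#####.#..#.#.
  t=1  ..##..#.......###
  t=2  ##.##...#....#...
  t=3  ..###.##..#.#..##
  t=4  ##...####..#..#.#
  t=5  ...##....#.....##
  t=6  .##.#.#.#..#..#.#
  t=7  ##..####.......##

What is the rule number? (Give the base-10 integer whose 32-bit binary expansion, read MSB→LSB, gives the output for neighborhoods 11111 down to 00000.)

  [31] ##### => #  t=0,i=6
  [30] ####. => .  t=0,i=7
  [29] ###.# => .  t=0,i=8
  [28] ###.. => .  t=1,i=16
  [27] ##.## => #  t=2,i=2
  [26] ##.#. => .  t=0,i=9
  [25] ##..# => #  t=1,i=0
  [24] ##... => .  t=2,i=5
  [23] #.### => #  t=4,i=16
  [22] #.##. => #  t=2,i=3
  [21] #.#.# => #  t=0,i=15
  [20] #.#.. => .  t=0,i=0
  [19] #..## => #  t=1,i=1
  [18] #..#. => .  t=0,i=12
  [17] #...# => #  t=0,i=2
  [16] #.... => #  t=1,i=8
  [15] .#### => .  t=0,i=5
  [14] .###. => .  t=1,i=15
  [13] .##.# => .  t=2,i=1
  [12] .##.. => #  t=1,i=3
  [11] .#.## => #  t=4,i=15
  [10] .#.#. => #  t=0,i=14
  [9] .#..# => .  t=0,i=11
  [8] .#... => .  t=0,i=1
  [7] ..### => .  t=0,i=4
  [6] ..##. => .  t=1,i=2
  [5] ..#.# => .  t=0,i=13
  [4] ..#.. => .  t=1,i=6
  [3] ...## => #  t=0,i=3
  [2] ...#. => #  t=2,i=7
  [1] ....# => .  t=1,i=12
  [0] ..... => .  t=1,i=9
  bits 10001010111010110001110000001100 = 2330663948

2330663948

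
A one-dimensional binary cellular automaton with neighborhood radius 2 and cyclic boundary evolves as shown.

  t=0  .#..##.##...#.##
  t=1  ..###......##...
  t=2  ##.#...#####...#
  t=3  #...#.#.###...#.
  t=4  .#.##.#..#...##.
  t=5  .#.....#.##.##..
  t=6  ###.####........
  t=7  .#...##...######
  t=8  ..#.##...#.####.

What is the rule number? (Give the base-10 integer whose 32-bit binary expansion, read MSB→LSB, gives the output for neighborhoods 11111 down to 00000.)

3223896959

  #####|#  b31=1 t=2,i=9
  ####.|#  b30=1 t=2,i=10
  ###.#|.  b29=0 t=2,i=1
  ###..|.  b28=0 t=1,i=4
  ##.##|.  b27=0 t=0,i=6
  ##.#.|.  b26=0 t=0,i=0
  ##..#|.  b25=0 t=4,i=15
  ##...|.  b24=0 t=0,i=9
  #.###|.  b23=0 t=3,i=8
  #.##.|.  b22=0 t=0,i=7
  #.#.#|#  b21=1 t=3,i=6
  #.#..|.  b20=0 t=0,i=1
  #..##|#  b19=1 t=0,i=3
  #..#.|.  b18=0 t=4,i=0
  #...#|.  b17=0 t=0,i=10
  #....|.  b16=0 t=1,i=6
  .####|#  b15=1 t=2,i=8
  .###.|#  b14=1 t=1,i=3
  .##.#|.  b13=0 t=0,i=5
  .##..|.  b12=0 t=0,i=8
  .#.##|.  b11=0 t=0,i=13
  .#.#.|.  b10=0 t=3,i=5
  .#..#|#  b9=1 t=0,i=2
  .#...|#  b8=1 t=2,i=4
  ..###|.  b7=0 t=1,i=2
  ..##.|#  b6=1 t=0,i=4
  ..#.#|#  b5=1 t=0,i=12
  ..#..|#  b4=1 t=4,i=9
  ...##|#  b3=1 t=1,i=1
  ...#.|#  b2=1 t=0,i=11
  ....#|#  b1=1 t=1,i=0
  .....|#  b0=1 t=1,i=7
  bits 11000000001010001100001101111111 = 3223896959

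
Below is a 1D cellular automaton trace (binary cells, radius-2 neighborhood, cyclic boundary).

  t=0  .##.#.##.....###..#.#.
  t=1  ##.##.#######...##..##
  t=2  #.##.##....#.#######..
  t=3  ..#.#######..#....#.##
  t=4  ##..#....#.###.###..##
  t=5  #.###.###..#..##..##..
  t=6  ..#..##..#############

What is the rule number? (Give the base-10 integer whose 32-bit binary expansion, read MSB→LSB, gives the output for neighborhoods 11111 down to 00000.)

1342116447

  nb #####: next=.  (t=1,i=8, bit31=0)
  nb ####.: next=#  (t=1,i=0, bit30=1)
  nb ###.#: next=.  (t=1,i=1, bit29=0)
  nb ###..: next=.  (t=0,i=15, bit28=0)
  nb ##.##: next=#  (t=1,i=2, bit27=1)
  nb ##.#.: next=#  (t=0,i=3, bit26=1)
  nb ##..#: next=#  (t=0,i=16, bit25=1)
  nb ##...: next=#  (t=0,i=8, bit24=1)
  nb #.###: next=#  (t=1,i=6, bit23=1)
  nb #.##.: next=#  (t=0,i=6, bit22=1)
  nb #.#.#: next=#  (t=0,i=4, bit21=1)
  nb #.#..: next=#  (t=0,i=20, bit20=1)
  nb #..##: next=#  (t=0,i=0, bit19=1)
  nb #..#.: next=#  (t=0,i=17, bit18=1)
  nb #...#: next=#  (t=1,i=14, bit17=1)
  nb #....: next=#  (t=0,i=9, bit16=1)
  nb .####: next=.  (t=1,i=7, bit15=0)
  nb .###.: next=.  (t=0,i=14, bit14=0)
  nb .##.#: next=.  (t=0,i=2, bit13=0)
  nb .##..: next=#  (t=0,i=7, bit12=1)
  nb .#.##: next=.  (t=0,i=5, bit11=0)
  nb .#.#.: next=.  (t=0,i=19, bit10=0)
  nb .#..#: next=#  (t=0,i=21, bit9=1)
  nb .#...: next=.  (t=3,i=14, bit8=0)
  nb ..###: next=.  (t=0,i=13, bit7=0)
  nb ..##.: next=#  (t=0,i=1, bit6=1)
  nb ..#.#: next=.  (t=0,i=18, bit5=0)
  nb ..#..: next=#  (t=3,i=13, bit4=1)
  nb ...##: next=#  (t=0,i=12, bit3=1)
  nb ...#.: next=#  (t=2,i=10, bit2=1)
  nb ....#: next=#  (t=0,i=11, bit1=1)
  nb .....: next=#  (t=0,i=10, bit0=1)
  bits 01001111111111110001001001011111 = 1342116447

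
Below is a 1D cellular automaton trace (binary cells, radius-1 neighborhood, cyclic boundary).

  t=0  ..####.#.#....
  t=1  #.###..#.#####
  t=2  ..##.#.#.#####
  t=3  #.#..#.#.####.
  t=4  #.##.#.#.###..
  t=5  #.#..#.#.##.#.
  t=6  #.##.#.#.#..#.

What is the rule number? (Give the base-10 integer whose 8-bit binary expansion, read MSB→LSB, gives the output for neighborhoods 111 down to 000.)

157

  nb ###: next=#  (t=0,i=3, bit7=1)
  nb ##.: next=.  (t=0,i=5, bit6=0)
  nb #.#: next=.  (t=0,i=6, bit5=0)
  nb #..: next=#  (t=0,i=10, bit4=1)
  nb .##: next=#  (t=0,i=2, bit3=1)
  nb .#.: next=#  (t=0,i=7, bit2=1)
  nb ..#: next=.  (t=0,i=1, bit1=0)
  nb ...: next=#  (t=0,i=0, bit0=1)
  bits 10011101 = 157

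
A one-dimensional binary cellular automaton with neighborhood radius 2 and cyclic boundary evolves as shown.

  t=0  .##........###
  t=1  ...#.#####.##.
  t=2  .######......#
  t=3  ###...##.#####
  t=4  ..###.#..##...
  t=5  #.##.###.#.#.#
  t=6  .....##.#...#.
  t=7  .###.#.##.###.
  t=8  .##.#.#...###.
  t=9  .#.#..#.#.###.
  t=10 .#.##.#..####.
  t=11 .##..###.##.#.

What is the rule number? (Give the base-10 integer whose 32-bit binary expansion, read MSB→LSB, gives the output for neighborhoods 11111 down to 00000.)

  [31] ##### => .  t=1,i=7
  [30] ####. => .  t=1,i=8
  [29] ###.# => .  t=0,i=13
  [28] ###.. => #  t=2,i=6
  [27] ##.## => .  t=0,i=0
  [26] ##.#. => #  t=4,i=5
  [25] ##..# => .  t=7,i=13
  [24] ##... => #  t=0,i=3
  [23] #.### => #  t=1,i=5
  [22] #.##. => .  t=0,i=1
  [21] #.#.# => .  t=5,i=9
  [20] #.#.. => #  t=4,i=6
  [19] #..## => .  t=4,i=8
  [18] #..#. => .  t=9,i=0
  [17] #...# => #  t=3,i=4
  [16] #.... => .  t=0,i=4
  [15] .#### => #  t=1,i=6
  [14] .###. => #  t=0,i=12
  [13] .##.# => .  t=3,i=7
  [12] .##.. => .  t=0,i=2
  [11] .#.## => #  t=1,i=4
  [10] .#.#. => .  t=5,i=10
  [9] .#..# => #  t=4,i=7
  [8] .#... => .  t=6,i=9
  [7] ..### => #  t=0,i=11
  [6] ..##. => #  t=3,i=6
  [5] ..#.# => #  t=1,i=3
  [4] ..#.. => #  t=6,i=12
  [3] ...## => .  t=0,i=10
  [2] ...#. => #  t=1,i=2
  [1] ....# => #  t=0,i=9
  [0] ..... => #  t=0,i=5
  bits 00010101100100101100101011110111 = 361941751

361941751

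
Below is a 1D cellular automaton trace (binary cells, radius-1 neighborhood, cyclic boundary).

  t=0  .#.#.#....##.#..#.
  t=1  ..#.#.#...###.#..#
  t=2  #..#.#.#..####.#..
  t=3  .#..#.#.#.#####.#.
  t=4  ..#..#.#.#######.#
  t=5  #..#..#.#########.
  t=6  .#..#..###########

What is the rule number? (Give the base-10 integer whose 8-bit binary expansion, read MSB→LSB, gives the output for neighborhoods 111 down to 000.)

248

  [7] ### => #  t=1,i=11
  [6] ##. => #  t=0,i=11
  [5] #.# => #  t=0,i=2
  [4] #.. => #  t=0,i=6
  [3] .## => #  t=0,i=10
  [2] .#. => .  t=0,i=1
  [1] ..# => .  t=0,i=0
  [0] ... => .  t=0,i=7
  bits 11111000 = 248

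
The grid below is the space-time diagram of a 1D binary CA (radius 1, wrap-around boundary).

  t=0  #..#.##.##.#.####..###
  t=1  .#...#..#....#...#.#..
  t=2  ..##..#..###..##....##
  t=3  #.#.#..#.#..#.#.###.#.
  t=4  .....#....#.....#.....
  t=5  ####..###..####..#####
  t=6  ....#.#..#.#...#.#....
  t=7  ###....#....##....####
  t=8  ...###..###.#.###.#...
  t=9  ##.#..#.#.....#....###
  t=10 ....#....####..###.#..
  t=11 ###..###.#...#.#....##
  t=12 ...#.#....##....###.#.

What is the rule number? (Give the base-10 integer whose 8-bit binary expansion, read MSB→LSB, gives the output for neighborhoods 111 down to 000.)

25

  ### -> .   bit 7 = 0  t=0,i=14
  ##. -> .   bit 6 = 0  t=0,i=0
  #.# -> .   bit 5 = 0  t=0,i=4
  #.. -> #   bit 4 = 1  t=0,i=1
  .## -> #   bit 3 = 1  t=0,i=5
  .#. -> .   bit 2 = 0  t=0,i=3
  ..# -> .   bit 1 = 0  t=0,i=2
  ... -> #   bit 0 = 1  t=1,i=3
  bits 00011001 = 25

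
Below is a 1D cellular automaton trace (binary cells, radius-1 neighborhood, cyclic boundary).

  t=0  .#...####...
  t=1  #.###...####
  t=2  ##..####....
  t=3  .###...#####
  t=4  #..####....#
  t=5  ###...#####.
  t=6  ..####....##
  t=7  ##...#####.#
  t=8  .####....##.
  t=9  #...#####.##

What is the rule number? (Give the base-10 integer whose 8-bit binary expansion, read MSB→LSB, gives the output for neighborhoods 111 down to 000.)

115

  nb ###: next=.  (t=0,i=6, bit7=0)
  nb ##.: next=#  (t=0,i=8, bit6=1)
  nb #.#: next=#  (t=1,i=1, bit5=1)
  nb #..: next=#  (t=0,i=2, bit4=1)
  nb .##: next=.  (t=0,i=5, bit3=0)
  nb .#.: next=.  (t=0,i=1, bit2=0)
  nb ..#: next=#  (t=0,i=0, bit1=1)
  nb ...: next=#  (t=0,i=3, bit0=1)
  bits 01110011 = 115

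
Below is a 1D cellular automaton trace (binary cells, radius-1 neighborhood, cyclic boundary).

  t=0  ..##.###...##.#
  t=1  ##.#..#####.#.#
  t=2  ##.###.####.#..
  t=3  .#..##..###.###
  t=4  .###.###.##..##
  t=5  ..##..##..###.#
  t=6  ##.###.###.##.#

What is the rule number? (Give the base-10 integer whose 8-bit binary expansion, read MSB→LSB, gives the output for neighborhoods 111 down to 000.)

  nb ###: next=#  (t=0,i=6, bit7=1)
  nb ##.: next=#  (t=0,i=3, bit6=1)
  nb #.#: next=.  (t=0,i=4, bit5=0)
  nb #..: next=#  (t=0,i=0, bit4=1)
  nb .##: next=.  (t=0,i=2, bit3=0)
  nb .#.: next=#  (t=0,i=14, bit2=1)
  nb ..#: next=#  (t=0,i=1, bit1=1)
  nb ...: next=#  (t=0,i=9, bit0=1)
  bits 11010111 = 215

215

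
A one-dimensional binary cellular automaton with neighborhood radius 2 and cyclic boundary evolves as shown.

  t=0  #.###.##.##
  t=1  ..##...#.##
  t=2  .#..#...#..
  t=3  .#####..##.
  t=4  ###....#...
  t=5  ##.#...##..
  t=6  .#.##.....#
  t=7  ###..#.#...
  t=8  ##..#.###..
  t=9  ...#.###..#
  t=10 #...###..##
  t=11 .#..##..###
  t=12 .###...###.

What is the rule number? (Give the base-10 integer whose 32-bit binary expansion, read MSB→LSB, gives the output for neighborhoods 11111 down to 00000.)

29159313

  [31] ##### => .  t=3,i=3
  [30] ####. => .  t=3,i=4
  [29] ###.# => .  t=0,i=0
  [28] ###.. => .  t=3,i=5
  [27] ##.## => .  t=0,i=1
  [26] ##.#. => .  t=5,i=2
  [25] ##..# => .  t=1,i=0
  [24] ##... => #  t=1,i=4
  [23] #.### => #  t=0,i=2
  [22] #.##. => .  t=0,i=6
  [21] #.#.# => #  t=6,i=1
  [20] #.#.. => #  t=5,i=3
  [19] #..## => #  t=1,i=1
  [18] #..#. => #  t=2,i=3
  [17] #...# => .  t=1,i=5
  [16] #.... => .  t=4,i=4
  [15] .#### => #  t=3,i=2
  [14] .###. => #  t=0,i=3
  [13] .##.# => #  t=0,i=7
  [12] .##.. => .  t=1,i=3
  [11] .#.## => #  t=1,i=8
  [10] .#.#. => #  t=6,i=0
  [9] .#..# => #  t=2,i=2
  [8] .#... => #  t=2,i=5
  [7] ..### => #  t=3,i=1
  [6] ..##. => .  t=1,i=2
  [5] ..#.# => .  t=1,i=7
  [4] ..#.. => #  t=2,i=1
  [3] ...## => .  t=4,i=10
  [2] ...#. => .  t=1,i=6
  [1] ....# => .  t=4,i=5
  [0] ..... => #  t=6,i=7
  bits 00000001101111001110111110010001 = 29159313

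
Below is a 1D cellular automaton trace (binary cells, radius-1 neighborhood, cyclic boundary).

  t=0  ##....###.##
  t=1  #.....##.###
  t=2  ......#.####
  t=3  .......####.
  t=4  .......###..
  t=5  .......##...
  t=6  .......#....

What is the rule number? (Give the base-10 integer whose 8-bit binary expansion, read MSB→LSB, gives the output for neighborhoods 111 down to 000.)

  [7] ### => #  t=0,i=0
  [6] ##. => .  t=0,i=1
  [5] #.# => #  t=0,i=9
  [4] #.. => .  t=0,i=2
  [3] .## => #  t=0,i=6
  [2] .#. => .  t=2,i=6
  [1] ..# => .  t=0,i=5
  [0] ... => .  t=0,i=3
  bits 10101000 = 168

168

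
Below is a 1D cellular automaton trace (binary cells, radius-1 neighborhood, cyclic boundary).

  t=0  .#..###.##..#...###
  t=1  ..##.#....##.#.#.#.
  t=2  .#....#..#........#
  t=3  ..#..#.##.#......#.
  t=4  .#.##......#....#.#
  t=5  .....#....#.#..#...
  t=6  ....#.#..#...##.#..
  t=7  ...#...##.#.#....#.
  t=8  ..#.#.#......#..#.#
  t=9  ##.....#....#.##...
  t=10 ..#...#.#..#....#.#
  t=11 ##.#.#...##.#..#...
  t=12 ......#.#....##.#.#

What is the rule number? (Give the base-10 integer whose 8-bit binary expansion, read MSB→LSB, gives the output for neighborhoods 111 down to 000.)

146

  nb ###: next=#  (t=0,i=5, bit7=1)
  nb ##.: next=.  (t=0,i=6, bit6=0)
  nb #.#: next=.  (t=0,i=0, bit5=0)
  nb #..: next=#  (t=0,i=2, bit4=1)
  nb .##: next=.  (t=0,i=4, bit3=0)
  nb .#.: next=.  (t=0,i=1, bit2=0)
  nb ..#: next=#  (t=0,i=3, bit1=1)
  nb ...: next=.  (t=0,i=14, bit0=0)
  bits 10010010 = 146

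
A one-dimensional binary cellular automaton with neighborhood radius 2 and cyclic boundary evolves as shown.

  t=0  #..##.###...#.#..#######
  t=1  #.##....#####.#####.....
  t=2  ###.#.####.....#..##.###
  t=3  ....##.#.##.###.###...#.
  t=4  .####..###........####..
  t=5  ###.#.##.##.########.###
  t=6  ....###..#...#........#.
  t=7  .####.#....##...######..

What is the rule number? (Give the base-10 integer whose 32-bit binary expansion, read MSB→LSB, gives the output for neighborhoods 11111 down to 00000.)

  [31] ##### => .  t=0,i=19
  [30] ####. => .  t=0,i=23
  [29] ###.# => .  t=1,i=12
  [28] ###.. => #  t=0,i=0
  [27] ##.## => .  t=0,i=5
  [26] ##.#. => .  t=2,i=3
  [25] ##..# => .  t=0,i=1
  [24] ##... => #  t=0,i=9
  [23] #.### => .  t=0,i=6
  [22] #.##. => #  t=1,i=2
  [21] #.#.# => #  t=2,i=4
  [20] #.#.. => #  t=0,i=14
  [19] #..## => #  t=0,i=2
  [18] #..#. => .  t=6,i=8
  [17] #...# => #  t=0,i=10
  [16] #.... => .  t=1,i=5
  [15] .#### => #  t=0,i=18
  [14] .###. => .  t=0,i=7
  [13] .##.# => .  t=0,i=4
  [12] .##.. => .  t=1,i=3
  [11] .#.## => #  t=1,i=1
  [10] .#.#. => .  t=0,i=13
  [9] .#..# => #  t=0,i=15
  [8] .#... => .  t=3,i=23
  [7] ..### => #  t=0,i=17
  [6] ..##. => #  t=0,i=3
  [5] ..#.# => #  t=0,i=12
  [4] ..#.. => .  t=2,i=15
  [3] ...## => #  t=1,i=7
  [2] ...#. => #  t=0,i=11
  [1] ....# => #  t=1,i=6
  [0] ..... => #  t=1,i=21
  bits 00010001011110101000101011101111 = 293243631

293243631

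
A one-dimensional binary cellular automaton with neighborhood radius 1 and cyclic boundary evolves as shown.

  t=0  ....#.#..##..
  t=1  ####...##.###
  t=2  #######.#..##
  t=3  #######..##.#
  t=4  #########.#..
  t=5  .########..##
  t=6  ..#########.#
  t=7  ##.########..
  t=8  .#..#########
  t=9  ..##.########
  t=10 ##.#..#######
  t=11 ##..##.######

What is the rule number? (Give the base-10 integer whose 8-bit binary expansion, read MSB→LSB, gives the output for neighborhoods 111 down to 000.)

211

  ###|#  b7=1 t=1,i=0
  ##.|#  b6=1 t=0,i=10
  #.#|.  b5=0 t=0,i=5
  #..|#  b4=1 t=0,i=7
  .##|.  b3=0 t=0,i=9
  .#.|.  b2=0 t=0,i=4
  ..#|#  b1=1 t=0,i=3
  ...|#  b0=1 t=0,i=0
  bits 11010011 = 211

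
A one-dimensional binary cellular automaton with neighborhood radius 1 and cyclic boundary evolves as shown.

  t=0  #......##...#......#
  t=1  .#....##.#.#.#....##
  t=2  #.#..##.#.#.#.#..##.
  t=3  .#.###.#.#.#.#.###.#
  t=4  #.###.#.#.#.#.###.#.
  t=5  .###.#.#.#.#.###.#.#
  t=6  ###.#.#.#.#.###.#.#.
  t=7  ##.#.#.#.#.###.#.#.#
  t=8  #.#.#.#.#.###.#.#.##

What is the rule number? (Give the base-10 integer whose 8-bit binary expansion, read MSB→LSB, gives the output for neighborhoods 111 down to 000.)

186

  ### -> #   bit 7 = 1  t=3,i=4
  ##. -> .   bit 6 = 0  t=0,i=0
  #.# -> #   bit 5 = 1  t=1,i=0
  #.. -> #   bit 4 = 1  t=0,i=1
  .## -> #   bit 3 = 1  t=0,i=7
  .#. -> .   bit 2 = 0  t=0,i=12
  ..# -> #   bit 1 = 1  t=0,i=6
  ... -> .   bit 0 = 0  t=0,i=2
  bits 10111010 = 186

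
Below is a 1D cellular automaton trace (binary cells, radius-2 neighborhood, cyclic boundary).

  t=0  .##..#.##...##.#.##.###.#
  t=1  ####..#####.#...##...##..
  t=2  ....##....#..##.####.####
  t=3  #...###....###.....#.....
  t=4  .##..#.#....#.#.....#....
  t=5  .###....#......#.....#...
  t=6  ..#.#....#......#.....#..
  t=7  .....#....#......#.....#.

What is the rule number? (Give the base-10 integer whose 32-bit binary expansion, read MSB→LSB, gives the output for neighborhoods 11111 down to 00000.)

  ##### -> .   bit 31 = 0  t=1,i=8
  ####. -> .   bit 30 = 0  t=1,i=2
  ###.# -> #   bit 29 = 1  t=0,i=22
  ###.. -> .   bit 28 = 0  t=1,i=3
  ##.## -> .   bit 27 = 0  t=0,i=19
  ##.#. -> .   bit 26 = 0  t=0,i=14
  ##..# -> #   bit 25 = 1  t=0,i=3
  ##... -> #   bit 24 = 1  t=0,i=9
  #.### -> .   bit 23 = 0  t=0,i=20
  #.##. -> #   bit 22 = 1  t=0,i=1
  #.#.# -> .   bit 21 = 0  t=0,i=15
  #.#.. -> .   bit 20 = 0  t=1,i=12
  #..## -> #   bit 19 = 1  t=1,i=5
  #..#. -> .   bit 18 = 0  t=0,i=4
  #...# -> #   bit 17 = 1  t=0,i=10
  #.... -> .   bit 16 = 0  t=2,i=1
  .#### -> .   bit 15 = 0  t=1,i=1
  .###. -> #   bit 14 = 1  t=0,i=21
  .##.# -> .   bit 13 = 0  t=0,i=13
  .##.. -> #   bit 12 = 1  t=0,i=2
  .#.## -> #   bit 11 = 1  t=0,i=0
  .#.#. -> .   bit 10 = 0  t=4,i=6
  .#..# -> #   bit 9 = 1  t=2,i=11
  .#... -> #   bit 8 = 1  t=1,i=13
  ..### -> .   bit 7 = 0  t=1,i=0
  ..##. -> #   bit 6 = 1  t=0,i=12
  ..#.# -> .   bit 5 = 0  t=0,i=5
  ..#.. -> .   bit 4 = 0  t=2,i=10
  ...## -> .   bit 3 = 0  t=0,i=11
  ...#. -> .   bit 2 = 0  t=2,i=9
  ....# -> .   bit 1 = 0  t=2,i=2
  ..... -> .   bit 0 = 0  t=3,i=16
  bits 00100011010010100101101101000000 = 592075584

592075584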